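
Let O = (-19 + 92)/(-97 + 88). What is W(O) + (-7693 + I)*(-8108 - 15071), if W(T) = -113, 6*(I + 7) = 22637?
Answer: 546166099/6 ≈ 9.1028e+7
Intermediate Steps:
I = 22595/6 (I = -7 + (⅙)*22637 = -7 + 22637/6 = 22595/6 ≈ 3765.8)
O = -73/9 (O = 73/(-9) = 73*(-⅑) = -73/9 ≈ -8.1111)
W(O) + (-7693 + I)*(-8108 - 15071) = -113 + (-7693 + 22595/6)*(-8108 - 15071) = -113 - 23563/6*(-23179) = -113 + 546166777/6 = 546166099/6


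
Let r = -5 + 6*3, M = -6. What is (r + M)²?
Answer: 49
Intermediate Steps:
r = 13 (r = -5 + 18 = 13)
(r + M)² = (13 - 6)² = 7² = 49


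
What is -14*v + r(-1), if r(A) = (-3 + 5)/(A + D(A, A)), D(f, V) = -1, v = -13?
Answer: 181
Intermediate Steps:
r(A) = 2/(-1 + A) (r(A) = (-3 + 5)/(A - 1) = 2/(-1 + A))
-14*v + r(-1) = -14*(-13) + 2/(-1 - 1) = 182 + 2/(-2) = 182 + 2*(-½) = 182 - 1 = 181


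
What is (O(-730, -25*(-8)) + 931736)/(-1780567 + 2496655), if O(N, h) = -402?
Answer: 465667/358044 ≈ 1.3006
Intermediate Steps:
(O(-730, -25*(-8)) + 931736)/(-1780567 + 2496655) = (-402 + 931736)/(-1780567 + 2496655) = 931334/716088 = 931334*(1/716088) = 465667/358044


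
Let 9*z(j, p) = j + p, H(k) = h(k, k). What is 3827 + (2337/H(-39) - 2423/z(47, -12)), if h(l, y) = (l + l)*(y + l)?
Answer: 227443129/70980 ≈ 3204.3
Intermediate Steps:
h(l, y) = 2*l*(l + y) (h(l, y) = (2*l)*(l + y) = 2*l*(l + y))
H(k) = 4*k² (H(k) = 2*k*(k + k) = 2*k*(2*k) = 4*k²)
z(j, p) = j/9 + p/9 (z(j, p) = (j + p)/9 = j/9 + p/9)
3827 + (2337/H(-39) - 2423/z(47, -12)) = 3827 + (2337/((4*(-39)²)) - 2423/((⅑)*47 + (⅑)*(-12))) = 3827 + (2337/((4*1521)) - 2423/(47/9 - 4/3)) = 3827 + (2337/6084 - 2423/35/9) = 3827 + (2337*(1/6084) - 2423*9/35) = 3827 + (779/2028 - 21807/35) = 3827 - 44197331/70980 = 227443129/70980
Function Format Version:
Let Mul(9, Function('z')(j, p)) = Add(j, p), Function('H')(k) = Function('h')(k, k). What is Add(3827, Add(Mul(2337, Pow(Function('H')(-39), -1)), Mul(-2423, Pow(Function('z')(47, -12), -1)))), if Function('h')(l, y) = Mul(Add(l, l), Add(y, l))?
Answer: Rational(227443129, 70980) ≈ 3204.3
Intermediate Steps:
Function('h')(l, y) = Mul(2, l, Add(l, y)) (Function('h')(l, y) = Mul(Mul(2, l), Add(l, y)) = Mul(2, l, Add(l, y)))
Function('H')(k) = Mul(4, Pow(k, 2)) (Function('H')(k) = Mul(2, k, Add(k, k)) = Mul(2, k, Mul(2, k)) = Mul(4, Pow(k, 2)))
Function('z')(j, p) = Add(Mul(Rational(1, 9), j), Mul(Rational(1, 9), p)) (Function('z')(j, p) = Mul(Rational(1, 9), Add(j, p)) = Add(Mul(Rational(1, 9), j), Mul(Rational(1, 9), p)))
Add(3827, Add(Mul(2337, Pow(Function('H')(-39), -1)), Mul(-2423, Pow(Function('z')(47, -12), -1)))) = Add(3827, Add(Mul(2337, Pow(Mul(4, Pow(-39, 2)), -1)), Mul(-2423, Pow(Add(Mul(Rational(1, 9), 47), Mul(Rational(1, 9), -12)), -1)))) = Add(3827, Add(Mul(2337, Pow(Mul(4, 1521), -1)), Mul(-2423, Pow(Add(Rational(47, 9), Rational(-4, 3)), -1)))) = Add(3827, Add(Mul(2337, Pow(6084, -1)), Mul(-2423, Pow(Rational(35, 9), -1)))) = Add(3827, Add(Mul(2337, Rational(1, 6084)), Mul(-2423, Rational(9, 35)))) = Add(3827, Add(Rational(779, 2028), Rational(-21807, 35))) = Add(3827, Rational(-44197331, 70980)) = Rational(227443129, 70980)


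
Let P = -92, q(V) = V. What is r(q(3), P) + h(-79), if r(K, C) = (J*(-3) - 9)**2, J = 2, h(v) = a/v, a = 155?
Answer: 17620/79 ≈ 223.04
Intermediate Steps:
h(v) = 155/v
r(K, C) = 225 (r(K, C) = (2*(-3) - 9)**2 = (-6 - 9)**2 = (-15)**2 = 225)
r(q(3), P) + h(-79) = 225 + 155/(-79) = 225 + 155*(-1/79) = 225 - 155/79 = 17620/79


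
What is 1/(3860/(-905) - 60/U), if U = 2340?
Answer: -7059/30289 ≈ -0.23305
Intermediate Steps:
1/(3860/(-905) - 60/U) = 1/(3860/(-905) - 60/2340) = 1/(3860*(-1/905) - 60*1/2340) = 1/(-772/181 - 1/39) = 1/(-30289/7059) = -7059/30289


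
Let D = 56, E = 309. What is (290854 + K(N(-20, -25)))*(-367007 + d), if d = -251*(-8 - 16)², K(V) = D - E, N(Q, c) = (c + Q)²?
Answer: -148666531383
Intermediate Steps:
N(Q, c) = (Q + c)²
K(V) = -253 (K(V) = 56 - 1*309 = 56 - 309 = -253)
d = -144576 (d = -251*(-24)² = -251*576 = -144576)
(290854 + K(N(-20, -25)))*(-367007 + d) = (290854 - 253)*(-367007 - 144576) = 290601*(-511583) = -148666531383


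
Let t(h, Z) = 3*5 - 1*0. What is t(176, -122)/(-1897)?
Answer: -15/1897 ≈ -0.0079072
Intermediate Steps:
t(h, Z) = 15 (t(h, Z) = 15 + 0 = 15)
t(176, -122)/(-1897) = 15/(-1897) = 15*(-1/1897) = -15/1897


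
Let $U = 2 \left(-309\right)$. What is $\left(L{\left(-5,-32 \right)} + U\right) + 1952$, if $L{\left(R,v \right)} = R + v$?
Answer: $1297$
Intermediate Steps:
$U = -618$
$\left(L{\left(-5,-32 \right)} + U\right) + 1952 = \left(\left(-5 - 32\right) - 618\right) + 1952 = \left(-37 - 618\right) + 1952 = -655 + 1952 = 1297$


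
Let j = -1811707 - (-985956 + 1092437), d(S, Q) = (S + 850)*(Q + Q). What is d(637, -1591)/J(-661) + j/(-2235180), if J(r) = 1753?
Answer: -881057591713/326522545 ≈ -2698.3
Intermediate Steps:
d(S, Q) = 2*Q*(850 + S) (d(S, Q) = (850 + S)*(2*Q) = 2*Q*(850 + S))
j = -1918188 (j = -1811707 - 1*106481 = -1811707 - 106481 = -1918188)
d(637, -1591)/J(-661) + j/(-2235180) = (2*(-1591)*(850 + 637))/1753 - 1918188/(-2235180) = (2*(-1591)*1487)*(1/1753) - 1918188*(-1/2235180) = -4731634*1/1753 + 159849/186265 = -4731634/1753 + 159849/186265 = -881057591713/326522545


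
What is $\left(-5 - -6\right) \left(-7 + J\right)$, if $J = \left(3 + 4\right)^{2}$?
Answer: $42$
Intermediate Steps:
$J = 49$ ($J = 7^{2} = 49$)
$\left(-5 - -6\right) \left(-7 + J\right) = \left(-5 - -6\right) \left(-7 + 49\right) = \left(-5 + 6\right) 42 = 1 \cdot 42 = 42$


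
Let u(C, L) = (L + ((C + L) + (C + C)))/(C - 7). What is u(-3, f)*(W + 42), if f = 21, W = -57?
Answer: 99/2 ≈ 49.500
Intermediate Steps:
u(C, L) = (2*L + 3*C)/(-7 + C) (u(C, L) = (L + ((C + L) + 2*C))/(-7 + C) = (L + (L + 3*C))/(-7 + C) = (2*L + 3*C)/(-7 + C))
u(-3, f)*(W + 42) = ((2*21 + 3*(-3))/(-7 - 3))*(-57 + 42) = ((42 - 9)/(-10))*(-15) = -1/10*33*(-15) = -33/10*(-15) = 99/2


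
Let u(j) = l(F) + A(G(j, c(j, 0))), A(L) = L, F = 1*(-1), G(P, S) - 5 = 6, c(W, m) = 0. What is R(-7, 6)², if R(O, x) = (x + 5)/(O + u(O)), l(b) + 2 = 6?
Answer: 121/64 ≈ 1.8906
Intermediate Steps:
G(P, S) = 11 (G(P, S) = 5 + 6 = 11)
F = -1
l(b) = 4 (l(b) = -2 + 6 = 4)
u(j) = 15 (u(j) = 4 + 11 = 15)
R(O, x) = (5 + x)/(15 + O) (R(O, x) = (x + 5)/(O + 15) = (5 + x)/(15 + O))
R(-7, 6)² = ((5 + 6)/(15 - 7))² = (11/8)² = 121/64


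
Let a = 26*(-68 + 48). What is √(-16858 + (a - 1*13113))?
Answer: I*√30491 ≈ 174.62*I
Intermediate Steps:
a = -520 (a = 26*(-20) = -520)
√(-16858 + (a - 1*13113)) = √(-16858 + (-520 - 1*13113)) = √(-16858 + (-520 - 13113)) = √(-16858 - 13633) = √(-30491) = I*√30491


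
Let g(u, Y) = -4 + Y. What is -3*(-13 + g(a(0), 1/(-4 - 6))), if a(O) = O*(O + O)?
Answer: 513/10 ≈ 51.300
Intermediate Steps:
a(O) = 2*O**2 (a(O) = O*(2*O) = 2*O**2)
-3*(-13 + g(a(0), 1/(-4 - 6))) = -3*(-13 + (-4 + 1/(-4 - 6))) = -3*(-13 + (-4 + 1/(-10))) = -3*(-13 + (-4 - 1/10)) = -3*(-13 - 41/10) = -3*(-171/10) = 513/10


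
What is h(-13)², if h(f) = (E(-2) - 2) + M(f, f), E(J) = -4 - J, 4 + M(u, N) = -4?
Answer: 144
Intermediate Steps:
M(u, N) = -8 (M(u, N) = -4 - 4 = -8)
h(f) = -12 (h(f) = ((-4 - 1*(-2)) - 2) - 8 = ((-4 + 2) - 2) - 8 = (-2 - 2) - 8 = -4 - 8 = -12)
h(-13)² = (-12)² = 144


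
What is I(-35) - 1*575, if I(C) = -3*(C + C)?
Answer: -365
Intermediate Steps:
I(C) = -6*C
I(-35) - 1*575 = -6*(-35) - 1*575 = 210 - 575 = -365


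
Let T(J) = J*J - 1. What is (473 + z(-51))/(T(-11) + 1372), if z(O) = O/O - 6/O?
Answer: 2015/6341 ≈ 0.31777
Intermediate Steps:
T(J) = -1 + J² (T(J) = J² - 1 = -1 + J²)
z(O) = 1 - 6/O
(473 + z(-51))/(T(-11) + 1372) = (473 + (-6 - 51)/(-51))/((-1 + (-11)²) + 1372) = (473 - 1/51*(-57))/((-1 + 121) + 1372) = (473 + 19/17)/(120 + 1372) = (8060/17)/1492 = (8060/17)*(1/1492) = 2015/6341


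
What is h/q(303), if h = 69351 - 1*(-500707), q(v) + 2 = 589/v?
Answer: -172727574/17 ≈ -1.0160e+7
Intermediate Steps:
q(v) = -2 + 589/v
h = 570058 (h = 69351 + 500707 = 570058)
h/q(303) = 570058/(-2 + 589/303) = 570058/(-17/303) = 570058*(-303/17) = -172727574/17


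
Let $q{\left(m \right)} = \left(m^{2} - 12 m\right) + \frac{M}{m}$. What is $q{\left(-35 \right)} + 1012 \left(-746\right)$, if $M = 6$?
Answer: $- \frac{26365751}{35} \approx -7.5331 \cdot 10^{5}$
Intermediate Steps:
$q{\left(m \right)} = m^{2} - 12 m + \frac{6}{m}$ ($q{\left(m \right)} = \left(m^{2} - 12 m\right) + \frac{6}{m} = m^{2} - 12 m + \frac{6}{m}$)
$q{\left(-35 \right)} + 1012 \left(-746\right) = \frac{6 + \left(-35\right)^{2} \left(-12 - 35\right)}{-35} + 1012 \left(-746\right) = - \frac{6 + 1225 \left(-47\right)}{35} - 754952 = - \frac{6 - 57575}{35} - 754952 = \left(- \frac{1}{35}\right) \left(-57569\right) - 754952 = \frac{57569}{35} - 754952 = - \frac{26365751}{35}$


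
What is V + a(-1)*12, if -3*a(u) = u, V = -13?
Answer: -9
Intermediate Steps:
a(u) = -u/3
V + a(-1)*12 = -13 - ⅓*(-1)*12 = -13 + (⅓)*12 = -13 + 4 = -9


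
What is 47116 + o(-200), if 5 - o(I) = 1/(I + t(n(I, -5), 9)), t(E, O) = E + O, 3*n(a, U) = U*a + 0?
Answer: 20120664/427 ≈ 47121.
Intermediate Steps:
n(a, U) = U*a/3 (n(a, U) = (U*a + 0)/3 = (U*a)/3 = U*a/3)
o(I) = 5 - 1/(9 - 2*I/3) (o(I) = 5 - 1/(I + ((⅓)*(-5)*I + 9)) = 5 - 1/(I + (-5*I/3 + 9)) = 5 - 1/(I + (9 - 5*I/3)) = 5 - 1/(9 - 2*I/3))
47116 + o(-200) = 47116 + 2*(-66 + 5*(-200))/(-27 + 2*(-200)) = 47116 + 2*(-66 - 1000)/(-27 - 400) = 47116 + 2*(-1066)/(-427) = 47116 + 2*(-1/427)*(-1066) = 47116 + 2132/427 = 20120664/427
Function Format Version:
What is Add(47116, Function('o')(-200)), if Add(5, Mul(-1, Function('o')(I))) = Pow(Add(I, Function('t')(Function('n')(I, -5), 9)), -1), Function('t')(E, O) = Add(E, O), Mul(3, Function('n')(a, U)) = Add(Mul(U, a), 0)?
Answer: Rational(20120664, 427) ≈ 47121.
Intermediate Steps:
Function('n')(a, U) = Mul(Rational(1, 3), U, a) (Function('n')(a, U) = Mul(Rational(1, 3), Add(Mul(U, a), 0)) = Mul(Rational(1, 3), Mul(U, a)) = Mul(Rational(1, 3), U, a))
Function('o')(I) = Add(5, Mul(-1, Pow(Add(9, Mul(Rational(-2, 3), I)), -1))) (Function('o')(I) = Add(5, Mul(-1, Pow(Add(I, Add(Mul(Rational(1, 3), -5, I), 9)), -1))) = Add(5, Mul(-1, Pow(Add(I, Add(Mul(Rational(-5, 3), I), 9)), -1))) = Add(5, Mul(-1, Pow(Add(I, Add(9, Mul(Rational(-5, 3), I))), -1))) = Add(5, Mul(-1, Pow(Add(9, Mul(Rational(-2, 3), I)), -1))))
Add(47116, Function('o')(-200)) = Add(47116, Mul(2, Pow(Add(-27, Mul(2, -200)), -1), Add(-66, Mul(5, -200)))) = Add(47116, Mul(2, Pow(Add(-27, -400), -1), Add(-66, -1000))) = Add(47116, Mul(2, Pow(-427, -1), -1066)) = Add(47116, Mul(2, Rational(-1, 427), -1066)) = Add(47116, Rational(2132, 427)) = Rational(20120664, 427)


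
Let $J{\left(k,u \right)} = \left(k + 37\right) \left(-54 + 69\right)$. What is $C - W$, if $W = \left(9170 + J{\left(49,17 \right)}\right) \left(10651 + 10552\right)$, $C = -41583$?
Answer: $-221824963$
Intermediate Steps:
$J{\left(k,u \right)} = 555 + 15 k$ ($J{\left(k,u \right)} = \left(37 + k\right) 15 = 555 + 15 k$)
$W = 221783380$ ($W = \left(9170 + \left(555 + 15 \cdot 49\right)\right) \left(10651 + 10552\right) = \left(9170 + \left(555 + 735\right)\right) 21203 = \left(9170 + 1290\right) 21203 = 10460 \cdot 21203 = 221783380$)
$C - W = -41583 - 221783380 = -221824963$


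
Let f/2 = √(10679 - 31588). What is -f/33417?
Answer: -2*I*√20909/33417 ≈ -0.0086542*I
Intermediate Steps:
f = 2*I*√20909 (f = 2*√(10679 - 31588) = 2*√(-20909) = 2*(I*√20909) = 2*I*√20909 ≈ 289.2*I)
-f/33417 = -2*I*√20909/33417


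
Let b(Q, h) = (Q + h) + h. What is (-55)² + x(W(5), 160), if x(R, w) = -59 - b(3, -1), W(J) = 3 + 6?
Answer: 2965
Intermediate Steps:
b(Q, h) = Q + 2*h
W(J) = 9
x(R, w) = -60 (x(R, w) = -59 - (3 + 2*(-1)) = -59 - (3 - 2) = -59 - 1*1 = -59 - 1 = -60)
(-55)² + x(W(5), 160) = (-55)² - 60 = 3025 - 60 = 2965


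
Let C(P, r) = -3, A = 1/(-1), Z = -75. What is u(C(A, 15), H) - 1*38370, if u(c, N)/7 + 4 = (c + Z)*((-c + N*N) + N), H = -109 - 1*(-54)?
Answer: -1661656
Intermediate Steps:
A = -1
H = -55 (H = -109 + 54 = -55)
u(c, N) = -28 + 7*(-75 + c)*(N + N² - c) (u(c, N) = -28 + 7*((c - 75)*((-c + N*N) + N)) = -28 + 7*((-75 + c)*((-c + N²) + N)) = -28 + 7*((-75 + c)*((N² - c) + N)) = -28 + 7*((-75 + c)*(N + N² - c)) = -28 + 7*(-75 + c)*(N + N² - c))
u(C(A, 15), H) - 1*38370 = (-28 - 525*(-55) - 525*(-55)² - 7*(-3)² + 525*(-3) + 7*(-55)*(-3) + 7*(-3)*(-55)²) - 1*38370 = (-28 + 28875 - 525*3025 - 7*9 - 1575 + 1155 + 7*(-3)*3025) - 38370 = (-28 + 28875 - 1588125 - 63 - 1575 + 1155 - 63525) - 38370 = -1623286 - 38370 = -1661656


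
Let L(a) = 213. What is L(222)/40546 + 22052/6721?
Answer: 81413815/24773606 ≈ 3.2863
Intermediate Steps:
L(222)/40546 + 22052/6721 = 213/40546 + 22052/6721 = 81413815/24773606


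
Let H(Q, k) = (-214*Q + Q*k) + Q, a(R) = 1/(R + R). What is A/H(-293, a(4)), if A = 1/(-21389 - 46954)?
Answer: -8/34101721797 ≈ -2.3459e-10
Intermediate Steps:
A = -1/68343 (A = 1/(-68343) = -1/68343 ≈ -1.4632e-5)
a(R) = 1/(2*R)
H(Q, k) = -213*Q + Q*k
A/H(-293, a(4)) = -(-1/(293*(-213 + (1/2)/4)))/68343 = -(-1/(293*(-213 + (1/2)*(1/4))))/68343 = -(-1/(293*(-213 + 1/8)))/68343 = -1/(68343*((-293*(-1703/8)))) = -1/(68343*498979/8) = -1/68343*8/498979 = -8/34101721797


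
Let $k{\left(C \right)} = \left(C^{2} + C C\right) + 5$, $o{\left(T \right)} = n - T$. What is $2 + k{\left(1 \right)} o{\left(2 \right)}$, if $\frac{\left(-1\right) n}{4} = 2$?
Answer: $-68$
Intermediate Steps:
$n = -8$ ($n = \left(-4\right) 2 = -8$)
$o{\left(T \right)} = -8 - T$
$k{\left(C \right)} = 5 + 2 C^{2}$ ($k{\left(C \right)} = \left(C^{2} + C^{2}\right) + 5 = 2 C^{2} + 5 = 5 + 2 C^{2}$)
$2 + k{\left(1 \right)} o{\left(2 \right)} = 2 + \left(5 + 2 \cdot 1^{2}\right) \left(-8 - 2\right) = 2 + \left(5 + 2 \cdot 1\right) \left(-8 - 2\right) = 2 + \left(5 + 2\right) \left(-10\right) = 2 + 7 \left(-10\right) = 2 - 70 = -68$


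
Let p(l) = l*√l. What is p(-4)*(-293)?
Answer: 2344*I ≈ 2344.0*I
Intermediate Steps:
p(l) = l^(3/2)
p(-4)*(-293) = (-4)^(3/2)*(-293) = -8*I*(-293) = 2344*I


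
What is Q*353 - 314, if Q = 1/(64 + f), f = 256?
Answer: -100127/320 ≈ -312.90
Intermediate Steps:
Q = 1/320 (Q = 1/(64 + 256) = 1/320 ≈ 0.0031250)
Q*353 - 314 = (1/320)*353 - 314 = 353/320 - 314 = -100127/320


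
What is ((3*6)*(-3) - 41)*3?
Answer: -285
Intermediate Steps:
((3*6)*(-3) - 41)*3 = (18*(-3) - 41)*3 = (-54 - 41)*3 = -95*3 = -285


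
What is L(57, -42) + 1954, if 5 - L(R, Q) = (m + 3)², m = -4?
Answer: 1958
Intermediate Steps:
L(R, Q) = 4 (L(R, Q) = 5 - (-4 + 3)² = 5 - 1*(-1)² = 5 - 1*1 = 5 - 1 = 4)
L(57, -42) + 1954 = 4 + 1954 = 1958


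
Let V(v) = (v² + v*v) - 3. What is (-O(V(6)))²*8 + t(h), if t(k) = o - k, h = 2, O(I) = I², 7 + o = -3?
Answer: 181336956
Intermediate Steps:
o = -10 (o = -7 - 3 = -10)
V(v) = -3 + 2*v² (V(v) = (v² + v²) - 3 = 2*v² - 3 = -3 + 2*v²)
t(k) = -10 - k
(-O(V(6)))²*8 + t(h) = (-(-3 + 2*6²)²)²*8 + (-10 - 1*2) = (-(-3 + 2*36)²)²*8 + (-10 - 2) = (-(-3 + 72)²)²*8 - 12 = (-1*69²)²*8 - 12 = (-1*4761)²*8 - 12 = (-4761)²*8 - 12 = 22667121*8 - 12 = 181336968 - 12 = 181336956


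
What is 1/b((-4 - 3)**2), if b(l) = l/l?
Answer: 1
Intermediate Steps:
b(l) = 1
1/b((-4 - 3)**2) = 1/1 = 1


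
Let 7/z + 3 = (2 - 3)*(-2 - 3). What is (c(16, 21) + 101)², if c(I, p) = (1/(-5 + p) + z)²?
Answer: 847101025/65536 ≈ 12926.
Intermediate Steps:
z = 7/2 (z = 7/(-3 + (2 - 3)*(-2 - 3)) = 7/(-3 - 1*(-5)) = 7/(-3 + 5) = 7/2 ≈ 3.5000)
c(I, p) = (7/2 + 1/(-5 + p))² (c(I, p) = (1/(-5 + p) + 7/2)² = (7/2 + 1/(-5 + p))²)
(c(16, 21) + 101)² = ((-33 + 7*21)²/(4*(-5 + 21)²) + 101)² = ((¼)*(-33 + 147)²/16² + 101)² = ((¼)*114²*(1/256) + 101)² = ((¼)*12996*(1/256) + 101)² = (3249/256 + 101)² = (29105/256)² = 847101025/65536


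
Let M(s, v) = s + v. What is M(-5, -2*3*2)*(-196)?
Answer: 3332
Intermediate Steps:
M(-5, -2*3*2)*(-196) = (-5 - 2*3*2)*(-196) = (-5 - 6*2)*(-196) = (-5 - 12)*(-196) = -17*(-196) = 3332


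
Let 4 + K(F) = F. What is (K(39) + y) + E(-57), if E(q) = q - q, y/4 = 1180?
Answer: 4755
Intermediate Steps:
y = 4720 (y = 4*1180 = 4720)
K(F) = -4 + F
E(q) = 0
(K(39) + y) + E(-57) = ((-4 + 39) + 4720) + 0 = (35 + 4720) + 0 = 4755 + 0 = 4755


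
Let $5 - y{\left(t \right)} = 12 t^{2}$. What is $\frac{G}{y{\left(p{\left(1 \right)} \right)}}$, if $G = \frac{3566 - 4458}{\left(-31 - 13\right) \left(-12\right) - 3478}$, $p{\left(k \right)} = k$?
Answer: $- \frac{446}{10325} \approx -0.043196$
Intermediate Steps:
$G = \frac{446}{1475}$ ($G = - \frac{892}{\left(-44\right) \left(-12\right) - 3478} = - \frac{892}{528 - 3478} = - \frac{892}{-2950} = \left(-892\right) \left(- \frac{1}{2950}\right) = \frac{446}{1475} \approx 0.30237$)
$y{\left(t \right)} = 5 - 12 t^{2}$
$\frac{G}{y{\left(p{\left(1 \right)} \right)}} = \frac{446}{1475 \left(5 - 12 \cdot 1^{2}\right)} = \frac{446}{1475 \left(5 - 12\right)} = \frac{446}{1475 \left(-7\right)} = \frac{446}{1475} \left(- \frac{1}{7}\right) = - \frac{446}{10325}$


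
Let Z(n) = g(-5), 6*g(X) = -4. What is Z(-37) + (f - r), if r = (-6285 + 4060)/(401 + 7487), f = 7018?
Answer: 166064851/23664 ≈ 7017.6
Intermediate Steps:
g(X) = -⅔ (g(X) = (⅙)*(-4) = -⅔)
r = -2225/7888 ≈ -0.28207
Z(n) = -⅔
Z(-37) + (f - r) = -⅔ + (7018 - 1*(-2225/7888)) = -⅔ + (7018 + 2225/7888) = -⅔ + 55360209/7888 = 166064851/23664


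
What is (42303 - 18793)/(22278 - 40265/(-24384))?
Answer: 573267840/543267017 ≈ 1.0552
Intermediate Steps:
(42303 - 18793)/(22278 - 40265/(-24384)) = 23510/(22278 - 40265*(-1/24384)) = 23510/(22278 + 40265/24384) = 23510/(543267017/24384) = 23510*(24384/543267017) = 573267840/543267017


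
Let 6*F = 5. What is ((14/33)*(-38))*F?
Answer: -1330/99 ≈ -13.434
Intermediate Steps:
F = 5/6 (F = (1/6)*5 = 5/6 ≈ 0.83333)
((14/33)*(-38))*F = ((14/33)*(-38))*(5/6) = -532/33*5/6 = -1330/99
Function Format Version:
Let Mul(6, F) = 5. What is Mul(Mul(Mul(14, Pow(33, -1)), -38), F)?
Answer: Rational(-1330, 99) ≈ -13.434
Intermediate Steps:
F = Rational(5, 6) (F = Mul(Rational(1, 6), 5) = Rational(5, 6) ≈ 0.83333)
Mul(Mul(Mul(14, Pow(33, -1)), -38), F) = Mul(Mul(Mul(14, Pow(33, -1)), -38), Rational(5, 6)) = Mul(Mul(Mul(14, Rational(1, 33)), -38), Rational(5, 6)) = Mul(Mul(Rational(14, 33), -38), Rational(5, 6)) = Mul(Rational(-532, 33), Rational(5, 6)) = Rational(-1330, 99)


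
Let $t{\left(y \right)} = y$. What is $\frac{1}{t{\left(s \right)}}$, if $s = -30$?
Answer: $- \frac{1}{30} \approx -0.033333$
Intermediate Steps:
$\frac{1}{t{\left(s \right)}} = \frac{1}{-30} = - \frac{1}{30}$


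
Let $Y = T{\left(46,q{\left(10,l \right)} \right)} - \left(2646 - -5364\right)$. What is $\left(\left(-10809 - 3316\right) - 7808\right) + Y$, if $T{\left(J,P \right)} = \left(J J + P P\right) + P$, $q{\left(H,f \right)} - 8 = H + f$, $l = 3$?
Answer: $-27365$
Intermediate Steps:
$q{\left(H,f \right)} = 8 + H + f$ ($q{\left(H,f \right)} = 8 + \left(H + f\right) = 8 + H + f$)
$T{\left(J,P \right)} = P + J^{2} + P^{2}$ ($T{\left(J,P \right)} = \left(J^{2} + P^{2}\right) + P = P + J^{2} + P^{2}$)
$Y = -5432$ ($Y = \left(\left(8 + 10 + 3\right) + 46^{2} + \left(8 + 10 + 3\right)^{2}\right) - \left(2646 - -5364\right) = \left(21 + 2116 + 21^{2}\right) - \left(2646 + 5364\right) = \left(21 + 2116 + 441\right) - 8010 = 2578 - 8010 = -5432$)
$\left(\left(-10809 - 3316\right) - 7808\right) + Y = \left(\left(-10809 - 3316\right) - 7808\right) - 5432 = \left(-14125 - 7808\right) - 5432 = -21933 - 5432 = -27365$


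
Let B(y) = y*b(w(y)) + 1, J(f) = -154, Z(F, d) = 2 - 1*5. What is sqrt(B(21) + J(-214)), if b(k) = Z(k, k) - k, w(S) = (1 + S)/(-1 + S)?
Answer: I*sqrt(23910)/10 ≈ 15.463*I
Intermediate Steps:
Z(F, d) = -3 (Z(F, d) = 2 - 5 = -3)
w(S) = (1 + S)/(-1 + S)
b(k) = -3 - k
B(y) = 1 + y*(-3 - (1 + y)/(-1 + y)) (B(y) = y*(-3 - (1 + y)/(-1 + y)) + 1 = 1 + y*(-3 - (1 + y)/(-1 + y)))
sqrt(B(21) + J(-214)) = sqrt((-1 - 4*21**2 + 3*21)/(-1 + 21) - 154) = sqrt((-1 - 4*441 + 63)/20 - 154) = sqrt((-1 - 1764 + 63)/20 - 154) = sqrt((1/20)*(-1702) - 154) = sqrt(-851/10 - 154) = sqrt(-2391/10) = I*sqrt(23910)/10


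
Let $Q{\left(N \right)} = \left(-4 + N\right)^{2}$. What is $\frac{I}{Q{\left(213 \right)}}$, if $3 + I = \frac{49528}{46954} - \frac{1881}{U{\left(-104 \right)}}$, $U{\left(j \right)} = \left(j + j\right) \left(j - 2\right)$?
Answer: $- \frac{1051026253}{22610198358176} \approx -4.6485 \cdot 10^{-5}$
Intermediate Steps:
$U{\left(j \right)} = 2 j \left(-2 + j\right)$
$I = - \frac{1051026253}{517620896}$ ($I = -3 + \left(\frac{49528}{46954} - \frac{1881}{2 \left(-104\right) \left(-2 - 104\right)}\right) = -3 + \left(49528 \cdot \frac{1}{46954} - \frac{1881}{2 \left(-104\right) \left(-106\right)}\right) = -3 + \left(\frac{24764}{23477} - \frac{1881}{22048}\right) = -3 + \frac{501836435}{517620896} = - \frac{1051026253}{517620896} \approx -2.0305$)
$\frac{I}{Q{\left(213 \right)}} = - \frac{1051026253}{517620896 \left(-4 + 213\right)^{2}} = - \frac{1051026253}{517620896 \cdot 209^{2}} = - \frac{1051026253}{517620896 \cdot 43681} = \left(- \frac{1051026253}{517620896}\right) \frac{1}{43681} = - \frac{1051026253}{22610198358176}$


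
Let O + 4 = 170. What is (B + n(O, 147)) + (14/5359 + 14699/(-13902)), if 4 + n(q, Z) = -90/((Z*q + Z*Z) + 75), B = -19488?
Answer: -11154722013219959/572240783058 ≈ -19493.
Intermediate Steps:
O = 166 (O = -4 + 170 = 166)
n(q, Z) = -4 - 90/(75 + Z² + Z*q) (n(q, Z) = -4 - 90/((Z*q + Z*Z) + 75) = -4 - 90/((Z*q + Z²) + 75) = -4 - 90/((Z² + Z*q) + 75) = -4 - 90/(75 + Z² + Z*q))
(B + n(O, 147)) + (14/5359 + 14699/(-13902)) = (-19488 + 2*(-195 - 2*147² - 2*147*166)/(75 + 147² + 147*166)) + (14/5359 + 14699/(-13902)) = (-19488 + 2*(-195 - 2*21609 - 48804)/(75 + 21609 + 24402)) + (14*(1/5359) + 14699*(-1/13902)) = (-19488 + 2*(-195 - 43218 - 48804)/46086) + (14/5359 - 14699/13902) = (-19488 + 2*(1/46086)*(-92217)) - 78577313/74500818 = (-19488 - 30739/7681) - 78577313/74500818 = -149718067/7681 - 78577313/74500818 = -11154722013219959/572240783058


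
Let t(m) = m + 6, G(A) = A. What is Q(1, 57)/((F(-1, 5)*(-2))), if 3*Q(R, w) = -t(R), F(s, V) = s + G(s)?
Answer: -7/12 ≈ -0.58333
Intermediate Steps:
t(m) = 6 + m
F(s, V) = 2*s (F(s, V) = s + s = 2*s)
Q(R, w) = -2 - R/3 (Q(R, w) = (-(6 + R))/3 = (-6 - R)/3 = -2 - R/3)
Q(1, 57)/((F(-1, 5)*(-2))) = (-2 - ⅓*1)/(((2*(-1))*(-2))) = (-2 - ⅓)/((-2*(-2))) = -7/3/4 = -7/3*¼ = -7/12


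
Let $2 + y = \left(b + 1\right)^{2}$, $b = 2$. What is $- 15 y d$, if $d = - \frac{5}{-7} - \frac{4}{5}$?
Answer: $9$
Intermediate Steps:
$y = 7$ ($y = -2 + \left(2 + 1\right)^{2} = -2 + 3^{2} = -2 + 9 = 7$)
$d = - \frac{3}{35}$ ($d = \left(-5\right) \left(- \frac{1}{7}\right) - \frac{4}{5} = \frac{5}{7} - \frac{4}{5} = - \frac{3}{35} \approx -0.085714$)
$- 15 y d = \left(-15\right) 7 \left(- \frac{3}{35}\right) = \left(-105\right) \left(- \frac{3}{35}\right) = 9$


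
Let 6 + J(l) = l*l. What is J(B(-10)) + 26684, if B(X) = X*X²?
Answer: 1026678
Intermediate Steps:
B(X) = X³
J(l) = -6 + l² (J(l) = -6 + l*l = -6 + l²)
J(B(-10)) + 26684 = (-6 + ((-10)³)²) + 26684 = (-6 + (-1000)²) + 26684 = (-6 + 1000000) + 26684 = 999994 + 26684 = 1026678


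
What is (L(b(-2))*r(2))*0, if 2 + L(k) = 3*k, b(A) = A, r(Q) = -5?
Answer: 0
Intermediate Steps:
L(k) = -2 + 3*k
(L(b(-2))*r(2))*0 = ((-2 + 3*(-2))*(-5))*0 = ((-2 - 6)*(-5))*0 = -8*(-5)*0 = 40*0 = 0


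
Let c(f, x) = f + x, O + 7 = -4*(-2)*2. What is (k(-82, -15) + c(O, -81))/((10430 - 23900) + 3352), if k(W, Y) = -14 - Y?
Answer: 71/10118 ≈ 0.0070172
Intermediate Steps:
O = 9 (O = -7 - 4*(-2)*2 = -7 + 8*2 = -7 + 16 = 9)
(k(-82, -15) + c(O, -81))/((10430 - 23900) + 3352) = ((-14 - 1*(-15)) + (9 - 81))/((10430 - 23900) + 3352) = ((-14 + 15) - 72)/(-13470 + 3352) = (1 - 72)/(-10118) = -71*(-1/10118) = 71/10118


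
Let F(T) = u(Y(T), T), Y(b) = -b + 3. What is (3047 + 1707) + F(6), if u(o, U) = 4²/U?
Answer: 14270/3 ≈ 4756.7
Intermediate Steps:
Y(b) = 3 - b
u(o, U) = 16/U
F(T) = 16/T
(3047 + 1707) + F(6) = (3047 + 1707) + 16/6 = 4754 + 16*(⅙) = 4754 + 8/3 = 14270/3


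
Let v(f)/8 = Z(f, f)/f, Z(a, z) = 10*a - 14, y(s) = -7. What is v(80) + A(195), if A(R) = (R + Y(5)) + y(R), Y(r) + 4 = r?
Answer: 1338/5 ≈ 267.60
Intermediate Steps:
Y(r) = -4 + r
Z(a, z) = -14 + 10*a
v(f) = 8*(-14 + 10*f)/f (v(f) = 8*((-14 + 10*f)/f) = 8*(-14 + 10*f)/f)
A(R) = -6 + R (A(R) = (R + (-4 + 5)) - 7 = (R + 1) - 7 = (1 + R) - 7 = -6 + R)
v(80) + A(195) = (80 - 112/80) + (-6 + 195) = (80 - 112*1/80) + 189 = (80 - 7/5) + 189 = 393/5 + 189 = 1338/5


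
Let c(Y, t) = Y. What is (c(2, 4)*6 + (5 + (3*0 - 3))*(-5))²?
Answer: 4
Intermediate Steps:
(c(2, 4)*6 + (5 + (3*0 - 3))*(-5))² = (2*6 + (5 + (3*0 - 3))*(-5))² = (12 + (5 + (0 - 3))*(-5))² = (12 + (5 - 3)*(-5))² = (12 + 2*(-5))² = (12 - 10)² = 2² = 4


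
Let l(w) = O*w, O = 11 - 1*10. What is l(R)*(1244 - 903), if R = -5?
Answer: -1705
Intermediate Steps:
O = 1 (O = 11 - 10 = 1)
l(w) = w (l(w) = 1*w = w)
l(R)*(1244 - 903) = -5*(1244 - 903) = -5*341 = -1705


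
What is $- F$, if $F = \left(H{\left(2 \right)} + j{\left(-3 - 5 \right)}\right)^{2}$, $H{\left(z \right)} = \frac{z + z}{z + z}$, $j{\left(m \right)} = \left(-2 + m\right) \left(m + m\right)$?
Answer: $-25921$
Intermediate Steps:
$j{\left(m \right)} = 2 m \left(-2 + m\right)$ ($j{\left(m \right)} = \left(-2 + m\right) 2 m = 2 m \left(-2 + m\right)$)
$H{\left(z \right)} = 1$ ($H{\left(z \right)} = \frac{2 z}{2 z} = 2 z \frac{1}{2 z} = 1$)
$F = 25921$ ($F = \left(1 + 2 \left(-3 - 5\right) \left(-2 - 8\right)\right)^{2} = \left(1 + 2 \left(-8\right) \left(-2 - 8\right)\right)^{2} = \left(1 + 2 \left(-8\right) \left(-10\right)\right)^{2} = \left(1 + 160\right)^{2} = 161^{2} = 25921$)
$- F = \left(-1\right) 25921 = -25921$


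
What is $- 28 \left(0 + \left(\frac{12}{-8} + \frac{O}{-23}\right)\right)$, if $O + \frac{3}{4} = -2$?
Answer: $\frac{889}{23} \approx 38.652$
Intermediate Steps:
$O = - \frac{11}{4}$ ($O = - \frac{3}{4} - 2 = - \frac{11}{4} \approx -2.75$)
$- 28 \left(0 + \left(\frac{12}{-8} + \frac{O}{-23}\right)\right) = - 28 \left(0 + \left(\frac{12}{-8} - \frac{11}{4 \left(-23\right)}\right)\right) = - 28 \left(0 + \left(12 \left(- \frac{1}{8}\right) - - \frac{11}{92}\right)\right) = - 28 \left(0 + \left(- \frac{3}{2} + \frac{11}{92}\right)\right) = - 28 \left(0 - \frac{127}{92}\right) = \left(-28\right) \left(- \frac{127}{92}\right) = \frac{889}{23}$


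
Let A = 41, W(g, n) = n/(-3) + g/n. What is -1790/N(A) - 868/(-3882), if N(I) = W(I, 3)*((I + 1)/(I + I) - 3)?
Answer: 71505359/1253886 ≈ 57.027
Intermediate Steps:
W(g, n) = -n/3 + g/n (W(g, n) = n*(-⅓) + g/n = -n/3 + g/n)
N(I) = (-1 + I/3)*(-3 + (1 + I)/(2*I)) (N(I) = (-⅓*3 + I/3)*((I + 1)/(I + I) - 3) = (-1 + I*(⅓))*((1 + I)/((2*I)) - 3) = (-1 + I/3)*((1 + I)*(1/(2*I)) - 3) = (-1 + I/3)*((1 + I)/(2*I) - 3) = (-1 + I/3)*(-3 + (1 + I)/(2*I)))
-1790/N(A) - 868/(-3882) = -1790*(-246/((-1 + 5*41)*(-3 + 41))) - 868/(-3882) = -1790*(-123/(19*(-1 + 205))) - 868*(-1/3882) = -1790/((-⅙*1/41*204*38)) + 434/1941 = -1790/(-1292/41) + 434/1941 = -1790*(-41/1292) + 434/1941 = 36695/646 + 434/1941 = 71505359/1253886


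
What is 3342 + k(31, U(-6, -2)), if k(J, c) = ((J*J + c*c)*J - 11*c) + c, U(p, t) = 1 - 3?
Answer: 33277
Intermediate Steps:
U(p, t) = -2
k(J, c) = -10*c + J*(J**2 + c**2) (k(J, c) = ((J**2 + c**2)*J - 11*c) + c = (J*(J**2 + c**2) - 11*c) + c = (-11*c + J*(J**2 + c**2)) + c = -10*c + J*(J**2 + c**2))
3342 + k(31, U(-6, -2)) = 3342 + (31**3 - 10*(-2) + 31*(-2)**2) = 3342 + (29791 + 20 + 31*4) = 3342 + (29791 + 20 + 124) = 3342 + 29935 = 33277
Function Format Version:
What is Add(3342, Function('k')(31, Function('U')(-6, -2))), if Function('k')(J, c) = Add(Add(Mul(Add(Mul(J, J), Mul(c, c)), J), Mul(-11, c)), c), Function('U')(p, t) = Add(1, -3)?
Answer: 33277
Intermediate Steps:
Function('U')(p, t) = -2
Function('k')(J, c) = Add(Mul(-10, c), Mul(J, Add(Pow(J, 2), Pow(c, 2)))) (Function('k')(J, c) = Add(Add(Mul(Add(Pow(J, 2), Pow(c, 2)), J), Mul(-11, c)), c) = Add(Add(Mul(J, Add(Pow(J, 2), Pow(c, 2))), Mul(-11, c)), c) = Add(Add(Mul(-11, c), Mul(J, Add(Pow(J, 2), Pow(c, 2)))), c) = Add(Mul(-10, c), Mul(J, Add(Pow(J, 2), Pow(c, 2)))))
Add(3342, Function('k')(31, Function('U')(-6, -2))) = Add(3342, Add(Pow(31, 3), Mul(-10, -2), Mul(31, Pow(-2, 2)))) = Add(3342, Add(29791, 20, Mul(31, 4))) = Add(3342, Add(29791, 20, 124)) = Add(3342, 29935) = 33277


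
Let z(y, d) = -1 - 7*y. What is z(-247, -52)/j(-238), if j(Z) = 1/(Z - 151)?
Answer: -672192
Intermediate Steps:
j(Z) = 1/(-151 + Z)
z(-247, -52)/j(-238) = (-1 - 7*(-247))/(1/(-151 - 238)) = (-1 + 1729)/(1/(-389)) = 1728/(-1/389) = 1728*(-389) = -672192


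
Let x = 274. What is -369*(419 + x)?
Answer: -255717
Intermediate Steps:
-369*(419 + x) = -369*(419 + 274) = -369*693 = -255717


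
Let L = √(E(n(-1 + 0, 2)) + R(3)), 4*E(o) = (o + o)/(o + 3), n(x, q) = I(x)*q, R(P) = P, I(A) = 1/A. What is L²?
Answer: 2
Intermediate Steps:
n(x, q) = q/x
E(o) = o/(2*(3 + o)) (E(o) = ((o + o)/(o + 3))/4 = ((2*o)/(3 + o))/4 = (2*o/(3 + o))/4 = o/(2*(3 + o)))
L = √2 (L = √((2/(-1 + 0))/(2*(3 + 2/(-1 + 0))) + 3) = √((2/(-1))/(2*(3 + 2/(-1))) + 3) = √((2*(-1))/(2*(3 + 2*(-1))) + 3) = √((½)*(-2)/(3 - 2) + 3) = √((½)*(-2)/1 + 3) = √((½)*(-2)*1 + 3) = √(-1 + 3) = √2 ≈ 1.4142)
L² = (√2)² = 2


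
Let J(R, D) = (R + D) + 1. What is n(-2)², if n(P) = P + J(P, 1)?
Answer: 4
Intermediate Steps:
J(R, D) = 1 + D + R (J(R, D) = (D + R) + 1 = 1 + D + R)
n(P) = 2 + 2*P (n(P) = P + (1 + 1 + P) = P + (2 + P) = 2 + 2*P)
n(-2)² = (2 + 2*(-2))² = (2 - 4)² = (-2)² = 4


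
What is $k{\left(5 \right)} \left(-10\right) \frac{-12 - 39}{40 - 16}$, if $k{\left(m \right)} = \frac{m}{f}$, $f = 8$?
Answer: $\frac{425}{32} \approx 13.281$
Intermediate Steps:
$k{\left(m \right)} = \frac{m}{8}$
$k{\left(5 \right)} \left(-10\right) \frac{-12 - 39}{40 - 16} = \frac{1}{8} \cdot 5 \left(-10\right) \frac{-12 - 39}{40 - 16} = \frac{5}{8} \left(-10\right) \left(- \frac{51}{24}\right) = - \frac{25 \left(\left(-51\right) \frac{1}{24}\right)}{4} = \left(- \frac{25}{4}\right) \left(- \frac{17}{8}\right) = \frac{425}{32}$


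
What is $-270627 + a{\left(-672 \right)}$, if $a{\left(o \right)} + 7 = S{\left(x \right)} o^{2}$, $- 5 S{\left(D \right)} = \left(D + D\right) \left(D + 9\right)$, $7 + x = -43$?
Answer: $-370569514$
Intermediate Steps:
$x = -50$ ($x = -7 - 43 = -50$)
$S{\left(D \right)} = - \frac{2 D \left(9 + D\right)}{5}$ ($S{\left(D \right)} = - \frac{\left(D + D\right) \left(D + 9\right)}{5} = - \frac{2 D \left(9 + D\right)}{5}$)
$a{\left(o \right)} = -7 - 820 o^{2}$ ($a{\left(o \right)} = -7 + \left(- \frac{2}{5}\right) \left(-50\right) \left(9 - 50\right) o^{2} = -7 + \left(- \frac{2}{5}\right) \left(-50\right) \left(-41\right) o^{2} = -7 - 820 o^{2}$)
$-270627 + a{\left(-672 \right)} = -270627 - \left(7 + 820 \left(-672\right)^{2}\right) = -270627 - 370298887 = -370569514$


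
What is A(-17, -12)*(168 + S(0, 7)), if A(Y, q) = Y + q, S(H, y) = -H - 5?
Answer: -4727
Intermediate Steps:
S(H, y) = -5 - H
A(-17, -12)*(168 + S(0, 7)) = (-17 - 12)*(168 + (-5 - 1*0)) = -29*(168 + (-5 + 0)) = -29*(168 - 5) = -29*163 = -4727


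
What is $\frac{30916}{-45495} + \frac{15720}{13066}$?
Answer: $\frac{155616472}{297218835} \approx 0.52358$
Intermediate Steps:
$\frac{30916}{-45495} + \frac{15720}{13066} = 30916 \left(- \frac{1}{45495}\right) + 15720 \cdot \frac{1}{13066} = - \frac{30916}{45495} + \frac{7860}{6533} = \frac{155616472}{297218835}$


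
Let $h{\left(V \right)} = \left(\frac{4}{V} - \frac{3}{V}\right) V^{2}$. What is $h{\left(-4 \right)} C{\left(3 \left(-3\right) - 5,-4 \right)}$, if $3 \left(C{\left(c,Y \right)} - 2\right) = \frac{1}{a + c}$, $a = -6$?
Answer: $- \frac{119}{15} \approx -7.9333$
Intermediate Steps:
$C{\left(c,Y \right)} = 2 + \frac{1}{3 \left(-6 + c\right)}$
$h{\left(V \right)} = V$ ($h{\left(V \right)} = \frac{V^{2}}{V} = V$)
$h{\left(-4 \right)} C{\left(3 \left(-3\right) - 5,-4 \right)} = - 4 \frac{-35 + 6 \left(3 \left(-3\right) - 5\right)}{3 \left(-6 + \left(3 \left(-3\right) - 5\right)\right)} = - 4 \frac{-35 + 6 \left(-9 - 5\right)}{3 \left(-6 - 14\right)} = - 4 \frac{-35 + 6 \left(-14\right)}{3 \left(-6 - 14\right)} = - 4 \frac{-35 - 84}{3 \left(-20\right)} = - 4 \cdot \frac{1}{3} \left(- \frac{1}{20}\right) \left(-119\right) = \left(-4\right) \frac{119}{60} = - \frac{119}{15}$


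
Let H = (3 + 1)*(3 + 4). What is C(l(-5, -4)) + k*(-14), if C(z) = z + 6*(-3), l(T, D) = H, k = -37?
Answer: 528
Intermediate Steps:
H = 28 (H = 4*7 = 28)
l(T, D) = 28
C(z) = -18 + z (C(z) = z - 18 = -18 + z)
C(l(-5, -4)) + k*(-14) = (-18 + 28) - 37*(-14) = 10 + 518 = 528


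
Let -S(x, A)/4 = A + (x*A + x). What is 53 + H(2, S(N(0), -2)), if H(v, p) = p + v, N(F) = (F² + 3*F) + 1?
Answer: 67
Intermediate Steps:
N(F) = 1 + F² + 3*F
S(x, A) = -4*A - 4*x - 4*A*x (S(x, A) = -4*(A + (x*A + x)) = -4*(A + (A*x + x)) = -4*(A + (x + A*x)) = -4*(A + x + A*x) = -4*A - 4*x - 4*A*x)
53 + H(2, S(N(0), -2)) = 53 + ((-4*(-2) - 4*(1 + 0² + 3*0) - 4*(-2)*(1 + 0² + 3*0)) + 2) = 53 + ((8 - 4*(1 + 0 + 0) - 4*(-2)*(1 + 0 + 0)) + 2) = 53 + ((8 - 4*1 - 4*(-2)*1) + 2) = 53 + ((8 - 4 + 8) + 2) = 53 + (12 + 2) = 53 + 14 = 67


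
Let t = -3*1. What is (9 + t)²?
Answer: 36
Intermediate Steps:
t = -3
(9 + t)² = (9 - 3)² = 6² = 36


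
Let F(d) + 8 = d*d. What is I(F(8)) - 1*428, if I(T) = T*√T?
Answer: -428 + 112*√14 ≈ -8.9344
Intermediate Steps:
F(d) = -8 + d² (F(d) = -8 + d*d = -8 + d²)
I(T) = T^(3/2)
I(F(8)) - 1*428 = (-8 + 8²)^(3/2) - 1*428 = (-8 + 64)^(3/2) - 428 = 56^(3/2) - 428 = 112*√14 - 428 = -428 + 112*√14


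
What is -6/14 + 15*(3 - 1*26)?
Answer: -2418/7 ≈ -345.43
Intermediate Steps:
-6/14 + 15*(3 - 1*26) = -6*1/14 + 15*(3 - 26) = -3/7 + 15*(-23) = -3/7 - 345 = -2418/7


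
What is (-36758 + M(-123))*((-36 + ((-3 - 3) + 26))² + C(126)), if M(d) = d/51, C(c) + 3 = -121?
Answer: -82490364/17 ≈ -4.8524e+6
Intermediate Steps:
C(c) = -124 (C(c) = -3 - 121 = -124)
M(d) = d/51 (M(d) = d*(1/51) = d/51)
(-36758 + M(-123))*((-36 + ((-3 - 3) + 26))² + C(126)) = (-36758 + (1/51)*(-123))*((-36 + ((-3 - 3) + 26))² - 124) = (-36758 - 41/17)*((-36 + (-6 + 26))² - 124) = -624927*((-36 + 20)² - 124)/17 = -624927*((-16)² - 124)/17 = -624927*(256 - 124)/17 = -624927/17*132 = -82490364/17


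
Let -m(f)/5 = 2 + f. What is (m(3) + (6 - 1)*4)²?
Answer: 25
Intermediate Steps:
m(f) = -10 - 5*f (m(f) = -5*(2 + f) = -10 - 5*f)
(m(3) + (6 - 1)*4)² = ((-10 - 5*3) + (6 - 1)*4)² = ((-10 - 15) + 5*4)² = (-25 + 20)² = (-5)² = 25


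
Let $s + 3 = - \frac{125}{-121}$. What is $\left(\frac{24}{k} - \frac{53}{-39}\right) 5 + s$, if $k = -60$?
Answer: $\frac{13345}{4719} \approx 2.8279$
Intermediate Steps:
$s = - \frac{238}{121}$ ($s = -3 - \frac{125}{-121} = -3 - - \frac{125}{121} = -3 + \frac{125}{121} = - \frac{238}{121} \approx -1.9669$)
$\left(\frac{24}{k} - \frac{53}{-39}\right) 5 + s = \left(\frac{24}{-60} - \frac{53}{-39}\right) 5 - \frac{238}{121} = \left(24 \left(- \frac{1}{60}\right) - - \frac{53}{39}\right) 5 - \frac{238}{121} = \left(- \frac{2}{5} + \frac{53}{39}\right) 5 - \frac{238}{121} = \frac{187}{195} \cdot 5 - \frac{238}{121} = \frac{187}{39} - \frac{238}{121} = \frac{13345}{4719}$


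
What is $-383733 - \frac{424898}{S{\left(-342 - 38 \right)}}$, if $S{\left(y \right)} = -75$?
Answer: $- \frac{28355077}{75} \approx -3.7807 \cdot 10^{5}$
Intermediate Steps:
$-383733 - \frac{424898}{S{\left(-342 - 38 \right)}} = -383733 - \frac{424898}{-75} = -383733 - - \frac{424898}{75} = -383733 + \frac{424898}{75} = - \frac{28355077}{75}$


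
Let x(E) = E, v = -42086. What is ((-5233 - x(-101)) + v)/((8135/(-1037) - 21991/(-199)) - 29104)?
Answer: 4872024067/2992401475 ≈ 1.6281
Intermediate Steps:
((-5233 - x(-101)) + v)/((8135/(-1037) - 21991/(-199)) - 29104) = ((-5233 - 1*(-101)) - 42086)/((8135/(-1037) - 21991/(-199)) - 29104) = ((-5233 + 101) - 42086)/((8135*(-1/1037) - 21991*(-1/199)) - 29104) = (-5132 - 42086)/((-8135/1037 + 21991/199) - 29104) = -47218/(21185802/206363 - 29104) = -47218/(-5984802950/206363) = -47218*(-206363/5984802950) = 4872024067/2992401475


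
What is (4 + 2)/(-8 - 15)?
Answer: -6/23 ≈ -0.26087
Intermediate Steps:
(4 + 2)/(-8 - 15) = 6/(-23) = -1/23*6 = -6/23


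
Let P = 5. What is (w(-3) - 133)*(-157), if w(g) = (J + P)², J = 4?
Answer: 8164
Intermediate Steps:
w(g) = 81 (w(g) = (4 + 5)² = 9² = 81)
(w(-3) - 133)*(-157) = (81 - 133)*(-157) = -52*(-157) = 8164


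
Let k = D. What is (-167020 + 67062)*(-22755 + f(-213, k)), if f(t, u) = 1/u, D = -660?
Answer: 750599665679/330 ≈ 2.2745e+9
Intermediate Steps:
k = -660
(-167020 + 67062)*(-22755 + f(-213, k)) = (-167020 + 67062)*(-22755 + 1/(-660)) = -99958*(-22755 - 1/660) = -99958*(-15018301/660) = 750599665679/330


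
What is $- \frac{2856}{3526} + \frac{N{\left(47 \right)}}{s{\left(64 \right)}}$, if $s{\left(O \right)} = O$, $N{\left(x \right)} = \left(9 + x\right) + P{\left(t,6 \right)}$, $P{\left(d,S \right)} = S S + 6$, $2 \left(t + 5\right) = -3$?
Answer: $\frac{40691}{56416} \approx 0.72127$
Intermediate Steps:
$t = - \frac{13}{2}$ ($t = -5 + \frac{1}{2} \left(-3\right) = -5 - \frac{3}{2} = - \frac{13}{2} \approx -6.5$)
$P{\left(d,S \right)} = 6 + S^{2}$ ($P{\left(d,S \right)} = S^{2} + 6 = 6 + S^{2}$)
$N{\left(x \right)} = 51 + x$ ($N{\left(x \right)} = \left(9 + x\right) + \left(6 + 6^{2}\right) = \left(9 + x\right) + \left(6 + 36\right) = \left(9 + x\right) + 42 = 51 + x$)
$- \frac{2856}{3526} + \frac{N{\left(47 \right)}}{s{\left(64 \right)}} = - \frac{2856}{3526} + \frac{51 + 47}{64} = \left(-2856\right) \frac{1}{3526} + 98 \cdot \frac{1}{64} = - \frac{1428}{1763} + \frac{49}{32} = \frac{40691}{56416}$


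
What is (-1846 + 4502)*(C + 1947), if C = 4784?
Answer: 17877536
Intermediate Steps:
(-1846 + 4502)*(C + 1947) = (-1846 + 4502)*(4784 + 1947) = 2656*6731 = 17877536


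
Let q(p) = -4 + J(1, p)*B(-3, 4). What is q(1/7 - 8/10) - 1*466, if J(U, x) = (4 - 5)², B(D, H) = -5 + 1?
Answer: -474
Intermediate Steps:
B(D, H) = -4
J(U, x) = 1 (J(U, x) = (-1)² = 1)
q(p) = -8 (q(p) = -4 + 1*(-4) = -4 - 4 = -8)
q(1/7 - 8/10) - 1*466 = -8 - 1*466 = -8 - 466 = -474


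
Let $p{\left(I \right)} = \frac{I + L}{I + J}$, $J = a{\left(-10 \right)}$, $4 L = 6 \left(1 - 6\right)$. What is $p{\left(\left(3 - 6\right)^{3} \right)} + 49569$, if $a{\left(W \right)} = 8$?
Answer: $\frac{1883691}{38} \approx 49571.0$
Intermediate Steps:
$L = - \frac{15}{2}$ ($L = \frac{6 \left(1 - 6\right)}{4} = \frac{6 \left(-5\right)}{4} = \frac{1}{4} \left(-30\right) = - \frac{15}{2} \approx -7.5$)
$J = 8$
$p{\left(I \right)} = \frac{- \frac{15}{2} + I}{8 + I}$ ($p{\left(I \right)} = \frac{I - \frac{15}{2}}{I + 8} = \frac{- \frac{15}{2} + I}{8 + I}$)
$p{\left(\left(3 - 6\right)^{3} \right)} + 49569 = \frac{- \frac{15}{2} + \left(3 - 6\right)^{3}}{8 + \left(3 - 6\right)^{3}} + 49569 = \frac{- \frac{15}{2} + \left(-3\right)^{3}}{8 + \left(-3\right)^{3}} + 49569 = \frac{- \frac{15}{2} - 27}{8 - 27} + 49569 = \frac{1}{-19} \left(- \frac{69}{2}\right) + 49569 = \left(- \frac{1}{19}\right) \left(- \frac{69}{2}\right) + 49569 = \frac{69}{38} + 49569 = \frac{1883691}{38}$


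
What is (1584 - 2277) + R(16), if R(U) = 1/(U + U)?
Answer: -22175/32 ≈ -692.97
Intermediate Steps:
R(U) = 1/(2*U)
(1584 - 2277) + R(16) = (1584 - 2277) + (1/2)/16 = -693 + (1/2)*(1/16) = -693 + 1/32 = -22175/32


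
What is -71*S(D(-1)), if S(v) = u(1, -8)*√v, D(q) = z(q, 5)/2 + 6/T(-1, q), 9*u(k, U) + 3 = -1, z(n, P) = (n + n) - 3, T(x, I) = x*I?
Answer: 142*√14/9 ≈ 59.035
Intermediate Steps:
T(x, I) = I*x
z(n, P) = -3 + 2*n (z(n, P) = 2*n - 3 = -3 + 2*n)
u(k, U) = -4/9 (u(k, U) = -⅓ + (⅑)*(-1) = -⅓ - ⅑ = -4/9)
D(q) = -3/2 + q - 6/q (D(q) = (-3 + 2*q)/2 + 6/((q*(-1))) = (-3 + 2*q)*(½) + 6/((-q)) = (-3/2 + q) + 6*(-1/q) = (-3/2 + q) - 6/q = -3/2 + q - 6/q)
S(v) = -4*√v/9
-71*S(D(-1)) = -(-284)*√(-3/2 - 1 - 6/(-1))/9 = -(-284)*√(-3/2 - 1 - 6*(-1))/9 = -(-284)*√(-3/2 - 1 + 6)/9 = -(-284)*√(7/2)/9 = -(-284)*√14/2/9 = -(-142)*√14/9 = 142*√14/9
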